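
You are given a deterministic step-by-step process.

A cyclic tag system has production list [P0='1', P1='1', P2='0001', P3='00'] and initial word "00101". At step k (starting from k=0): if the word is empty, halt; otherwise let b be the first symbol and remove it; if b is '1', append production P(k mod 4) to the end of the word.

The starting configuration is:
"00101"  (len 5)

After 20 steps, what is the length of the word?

0) "00101"  (len 5)
1) "0101"  (len 4)
2) "101"  (len 3)
3) "010001"  (len 6)
4) "10001"  (len 5)
5) "00011"  (len 5)
6) "0011"  (len 4)
7) "011"  (len 3)
8) "11"  (len 2)
9) "11"  (len 2)
10) "11"  (len 2)
11) "10001"  (len 5)
12) "000100"  (len 6)
13) "00100"  (len 5)
14) "0100"  (len 4)
15) "100"  (len 3)
16) "0000"  (len 4)
17) "000"  (len 3)
18) "00"  (len 2)
19) "0"  (len 1)
20) (halted — word empty)

0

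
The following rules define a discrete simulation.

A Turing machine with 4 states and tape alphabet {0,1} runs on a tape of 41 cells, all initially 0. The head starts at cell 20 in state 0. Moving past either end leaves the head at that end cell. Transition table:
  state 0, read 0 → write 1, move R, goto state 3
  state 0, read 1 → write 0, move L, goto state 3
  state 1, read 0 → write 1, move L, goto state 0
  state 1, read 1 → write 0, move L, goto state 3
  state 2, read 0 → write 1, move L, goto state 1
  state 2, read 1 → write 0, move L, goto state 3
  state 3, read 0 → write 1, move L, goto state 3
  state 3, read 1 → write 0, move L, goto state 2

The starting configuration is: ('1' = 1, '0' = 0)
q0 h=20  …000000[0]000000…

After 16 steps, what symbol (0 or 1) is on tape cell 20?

k=0  q0 h=20  …000000[0]000000…
k=1  q3 h=21  …000001[0]000000…
k=2  q3 h=20  …000000[1]100000…
k=3  q2 h=19  …000000[0]010000…
k=4  q1 h=18  …000000[0]101000…
k=5  q0 h=17  …000000[0]110100…
k=6  q3 h=18  …000001[1]101000…
k=7  q2 h=17  …000000[1]010100…
k=8  q3 h=16  …000000[0]001010…
k=9  q3 h=15  …000000[0]100101…
k=10  q3 h=14  …000000[0]110010…
k=11  q3 h=13  …000000[0]111001…
k=12  q3 h=12  …000000[0]111100…
k=13  q3 h=11  …000000[0]111110…
k=14  q3 h=10  …000000[0]111111…
k=15  q3 h= 9  …000000[0]111111…
k=16  q3 h= 8  …000000[0]111111…

0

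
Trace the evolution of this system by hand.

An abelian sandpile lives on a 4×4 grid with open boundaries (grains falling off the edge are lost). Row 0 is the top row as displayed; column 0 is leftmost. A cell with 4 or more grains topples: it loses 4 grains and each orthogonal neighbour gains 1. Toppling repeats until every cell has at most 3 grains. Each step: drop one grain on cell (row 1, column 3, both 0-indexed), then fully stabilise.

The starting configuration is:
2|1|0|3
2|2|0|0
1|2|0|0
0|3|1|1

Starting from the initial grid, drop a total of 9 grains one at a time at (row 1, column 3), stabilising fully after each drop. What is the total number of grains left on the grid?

23

t=0: 2|1|0|3
2|2|0|0
1|2|0|0
0|3|1|1
t=1: 2|1|0|3
2|2|0|1
1|2|0|0
0|3|1|1
t=2: 2|1|0|3
2|2|0|2
1|2|0|0
0|3|1|1
t=3: 2|1|0|3
2|2|0|3
1|2|0|0
0|3|1|1
t=4: 2|1|1|0
2|2|1|1
1|2|0|1
0|3|1|1
t=5: 2|1|1|0
2|2|1|2
1|2|0|1
0|3|1|1
t=6: 2|1|1|0
2|2|1|3
1|2|0|1
0|3|1|1
t=7: 2|1|1|1
2|2|2|0
1|2|0|2
0|3|1|1
t=8: 2|1|1|1
2|2|2|1
1|2|0|2
0|3|1|1
t=9: 2|1|1|1
2|2|2|2
1|2|0|2
0|3|1|1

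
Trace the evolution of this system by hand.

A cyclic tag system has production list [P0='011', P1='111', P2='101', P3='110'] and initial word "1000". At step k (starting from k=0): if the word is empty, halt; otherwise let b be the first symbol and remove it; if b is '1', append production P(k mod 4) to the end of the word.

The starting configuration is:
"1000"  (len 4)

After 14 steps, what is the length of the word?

step 0: "1000"  (len 4)
step 1: "000011"  (len 6)
step 2: "00011"  (len 5)
step 3: "0011"  (len 4)
step 4: "011"  (len 3)
step 5: "11"  (len 2)
step 6: "1111"  (len 4)
step 7: "111101"  (len 6)
step 8: "11101110"  (len 8)
step 9: "1101110011"  (len 10)
step 10: "101110011111"  (len 12)
step 11: "01110011111101"  (len 14)
step 12: "1110011111101"  (len 13)
step 13: "110011111101011"  (len 15)
step 14: "10011111101011111"  (len 17)

17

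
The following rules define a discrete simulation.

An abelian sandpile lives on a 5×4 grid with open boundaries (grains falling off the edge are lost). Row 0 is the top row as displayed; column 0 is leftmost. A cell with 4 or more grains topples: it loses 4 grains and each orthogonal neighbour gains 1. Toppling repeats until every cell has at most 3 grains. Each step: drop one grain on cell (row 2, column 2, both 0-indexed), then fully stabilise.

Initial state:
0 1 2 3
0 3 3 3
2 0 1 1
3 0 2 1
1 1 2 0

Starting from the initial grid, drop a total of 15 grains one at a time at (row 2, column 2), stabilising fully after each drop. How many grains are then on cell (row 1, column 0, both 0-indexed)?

1

gen 0: 0 1 2 3
0 3 3 3
2 0 1 1
3 0 2 1
1 1 2 0
gen 1: 0 1 2 3
0 3 3 3
2 0 2 1
3 0 2 1
1 1 2 0
gen 2: 0 1 2 3
0 3 3 3
2 0 3 1
3 0 2 1
1 1 2 0
gen 3: 0 3 0 1
1 0 3 1
2 2 1 3
3 0 3 1
1 1 2 0
gen 4: 0 3 0 1
1 0 3 1
2 2 2 3
3 0 3 1
1 1 2 0
gen 5: 0 3 0 1
1 0 3 1
2 2 3 3
3 0 3 1
1 1 2 0
gen 6: 0 3 1 1
1 1 0 3
2 3 3 0
3 1 0 3
1 1 3 0
gen 7: 0 3 1 1
1 2 1 3
3 0 1 1
3 2 1 3
1 1 3 0
gen 8: 0 3 1 1
1 2 1 3
3 0 2 1
3 2 1 3
1 1 3 0
gen 9: 0 3 1 1
1 2 1 3
3 0 3 1
3 2 1 3
1 1 3 0
gen 10: 0 3 1 1
1 2 2 3
3 1 0 2
3 2 2 3
1 1 3 0
gen 11: 0 3 1 1
1 2 2 3
3 1 1 2
3 2 2 3
1 1 3 0
gen 12: 0 3 1 1
1 2 2 3
3 1 2 2
3 2 2 3
1 1 3 0
gen 13: 0 3 1 1
1 2 2 3
3 1 3 2
3 2 2 3
1 1 3 0
gen 14: 0 3 1 1
1 2 3 3
3 2 0 3
3 2 3 3
1 1 3 0
gen 15: 0 3 1 1
1 2 3 3
3 2 1 3
3 2 3 3
1 1 3 0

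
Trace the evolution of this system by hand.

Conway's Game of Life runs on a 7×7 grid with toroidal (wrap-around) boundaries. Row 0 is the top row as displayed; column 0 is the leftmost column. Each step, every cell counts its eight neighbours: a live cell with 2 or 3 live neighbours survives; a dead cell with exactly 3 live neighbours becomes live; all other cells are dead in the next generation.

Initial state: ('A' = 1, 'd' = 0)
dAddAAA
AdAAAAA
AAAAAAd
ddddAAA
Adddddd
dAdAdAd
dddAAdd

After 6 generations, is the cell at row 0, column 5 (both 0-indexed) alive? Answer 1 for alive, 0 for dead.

t=0: dAddAAA
AdAAAAA
AAAAAAd
ddddAAA
Adddddd
dAdAdAd
dddAAdd
t=1: dAddddd
ddddddd
ddddddd
ddAdddd
Adddddd
ddAAddd
AddAddA
t=2: Adddddd
ddddddd
ddddddd
ddddddd
dAAAddd
AAAAddA
AAdAddd
t=3: AAddddd
ddddddd
ddddddd
ddAdddd
dddAddd
ddddAdA
dddAddd
t=4: ddddddd
ddddddd
ddddddd
ddddddd
dddAddd
dddAAdd
Adddddd
t=5: ddddddd
ddddddd
ddddddd
ddddddd
dddAAdd
dddAAdd
ddddddd
t=6: ddddddd
ddddddd
ddddddd
ddddddd
dddAAdd
dddAAdd
ddddddd

0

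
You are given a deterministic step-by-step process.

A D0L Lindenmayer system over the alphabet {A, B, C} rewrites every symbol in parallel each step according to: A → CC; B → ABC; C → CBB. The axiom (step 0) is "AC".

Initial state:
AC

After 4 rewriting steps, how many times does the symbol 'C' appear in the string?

step 0: AC
step 1: CCCBB
step 2: CBBCBBCBBABCABC
step 3: CBBABCABCCBBABCABCCBBABCABCCCABCCBBCCABCCBB
step 4: CBBABCABCCCABCCBBCCABCCBBCBBABCABCCCABCCBBCCABCCBBCBBABCAB…CCBBCCABCCBBCBBCBBCCABCCBBCBBABCABCCBBCBBCCABCCBBCBBABCABC  (len 121)

51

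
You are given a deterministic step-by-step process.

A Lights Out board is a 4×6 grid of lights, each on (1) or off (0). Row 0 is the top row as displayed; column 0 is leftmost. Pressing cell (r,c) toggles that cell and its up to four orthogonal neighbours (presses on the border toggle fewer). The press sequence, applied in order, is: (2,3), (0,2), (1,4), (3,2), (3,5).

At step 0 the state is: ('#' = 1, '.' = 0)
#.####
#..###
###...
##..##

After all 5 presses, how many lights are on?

gen 0: #.####
#..###
###...
##..##
gen 1: #.####
#...##
##.##.
##.###
gen 2: ##..##
#.#.##
##.##.
##.###
gen 3: ##...#
#.##..
##.#..
##.###
gen 4: ##...#
#.##..
####..
#.#.##
gen 5: ##...#
#.##..
####.#
#.#...

13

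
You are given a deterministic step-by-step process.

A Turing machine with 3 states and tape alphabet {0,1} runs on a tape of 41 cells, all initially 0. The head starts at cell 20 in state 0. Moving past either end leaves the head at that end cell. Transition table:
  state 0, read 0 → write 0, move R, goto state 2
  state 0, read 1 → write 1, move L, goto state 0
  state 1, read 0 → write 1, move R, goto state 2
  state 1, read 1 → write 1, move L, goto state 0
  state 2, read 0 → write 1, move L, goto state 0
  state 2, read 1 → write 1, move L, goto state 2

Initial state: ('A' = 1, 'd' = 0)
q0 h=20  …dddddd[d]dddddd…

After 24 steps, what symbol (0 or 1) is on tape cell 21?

gen 0: q0 h=20  …dddddd[d]dddddd…
gen 1: q2 h=21  …dddddd[d]dddddd…
gen 2: q0 h=20  …dddddd[d]Addddd…
gen 3: q2 h=21  …dddddd[A]dddddd…
gen 4: q2 h=20  …dddddd[d]Addddd…
gen 5: q0 h=19  …dddddd[d]AAdddd…
gen 6: q2 h=20  …dddddd[A]Addddd…
gen 7: q2 h=19  …dddddd[d]AAdddd…
gen 8: q0 h=18  …dddddd[d]AAAddd…
gen 9: q2 h=19  …dddddd[A]AAdddd…
gen 10: q2 h=18  …dddddd[d]AAAddd…
gen 11: q0 h=17  …dddddd[d]AAAAdd…
gen 12: q2 h=18  …dddddd[A]AAAddd…
gen 13: q2 h=17  …dddddd[d]AAAAdd…
gen 14: q0 h=16  …dddddd[d]AAAAAd…
gen 15: q2 h=17  …dddddd[A]AAAAdd…
gen 16: q2 h=16  …dddddd[d]AAAAAd…
gen 17: q0 h=15  …dddddd[d]AAAAAA…
gen 18: q2 h=16  …dddddd[A]AAAAAd…
gen 19: q2 h=15  …dddddd[d]AAAAAA…
gen 20: q0 h=14  …dddddd[d]AAAAAA…
gen 21: q2 h=15  …dddddd[A]AAAAAA…
gen 22: q2 h=14  …dddddd[d]AAAAAA…
gen 23: q0 h=13  …dddddd[d]AAAAAA…
gen 24: q2 h=14  …dddddd[A]AAAAAA…

1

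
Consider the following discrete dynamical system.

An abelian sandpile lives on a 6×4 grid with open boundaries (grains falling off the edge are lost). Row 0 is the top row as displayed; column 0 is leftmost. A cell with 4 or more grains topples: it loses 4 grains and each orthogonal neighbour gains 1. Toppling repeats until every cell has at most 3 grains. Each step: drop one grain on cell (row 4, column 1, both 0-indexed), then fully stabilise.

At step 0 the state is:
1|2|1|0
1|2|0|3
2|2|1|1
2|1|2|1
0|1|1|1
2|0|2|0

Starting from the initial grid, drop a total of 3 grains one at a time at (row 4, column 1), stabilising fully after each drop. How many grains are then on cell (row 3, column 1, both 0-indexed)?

[0] 1|2|1|0
1|2|0|3
2|2|1|1
2|1|2|1
0|1|1|1
2|0|2|0
[1] 1|2|1|0
1|2|0|3
2|2|1|1
2|1|2|1
0|2|1|1
2|0|2|0
[2] 1|2|1|0
1|2|0|3
2|2|1|1
2|1|2|1
0|3|1|1
2|0|2|0
[3] 1|2|1|0
1|2|0|3
2|2|1|1
2|2|2|1
1|0|2|1
2|1|2|0

2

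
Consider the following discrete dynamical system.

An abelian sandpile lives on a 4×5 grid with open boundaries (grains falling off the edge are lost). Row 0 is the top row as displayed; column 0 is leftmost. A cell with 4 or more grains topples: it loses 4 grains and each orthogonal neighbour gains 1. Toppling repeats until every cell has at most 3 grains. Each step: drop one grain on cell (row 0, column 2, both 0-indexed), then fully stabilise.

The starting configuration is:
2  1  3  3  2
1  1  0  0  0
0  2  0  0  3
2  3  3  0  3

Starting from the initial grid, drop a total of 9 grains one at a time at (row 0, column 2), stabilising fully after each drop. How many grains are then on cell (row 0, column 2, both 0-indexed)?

2

gen 0: 2  1  3  3  2
1  1  0  0  0
0  2  0  0  3
2  3  3  0  3
gen 1: 2  2  1  0  3
1  1  1  1  0
0  2  0  0  3
2  3  3  0  3
gen 2: 2  2  2  0  3
1  1  1  1  0
0  2  0  0  3
2  3  3  0  3
gen 3: 2  2  3  0  3
1  1  1  1  0
0  2  0  0  3
2  3  3  0  3
gen 4: 2  3  0  1  3
1  1  2  1  0
0  2  0  0  3
2  3  3  0  3
gen 5: 2  3  1  1  3
1  1  2  1  0
0  2  0  0  3
2  3  3  0  3
gen 6: 2  3  2  1  3
1  1  2  1  0
0  2  0  0  3
2  3  3  0  3
gen 7: 2  3  3  1  3
1  1  2  1  0
0  2  0  0  3
2  3  3  0  3
gen 8: 3  0  1  2  3
1  2  3  1  0
0  2  0  0  3
2  3  3  0  3
gen 9: 3  0  2  2  3
1  2  3  1  0
0  2  0  0  3
2  3  3  0  3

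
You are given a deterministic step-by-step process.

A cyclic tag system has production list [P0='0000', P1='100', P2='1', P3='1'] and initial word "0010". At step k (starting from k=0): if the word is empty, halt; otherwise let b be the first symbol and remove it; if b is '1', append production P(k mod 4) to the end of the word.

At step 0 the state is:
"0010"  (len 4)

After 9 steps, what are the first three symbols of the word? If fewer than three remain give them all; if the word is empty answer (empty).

(empty)

step 0: "0010"  (len 4)
step 1: "010"  (len 3)
step 2: "10"  (len 2)
step 3: "01"  (len 2)
step 4: "1"  (len 1)
step 5: "0000"  (len 4)
step 6: "000"  (len 3)
step 7: "00"  (len 2)
step 8: "0"  (len 1)
step 9: (halted — word empty)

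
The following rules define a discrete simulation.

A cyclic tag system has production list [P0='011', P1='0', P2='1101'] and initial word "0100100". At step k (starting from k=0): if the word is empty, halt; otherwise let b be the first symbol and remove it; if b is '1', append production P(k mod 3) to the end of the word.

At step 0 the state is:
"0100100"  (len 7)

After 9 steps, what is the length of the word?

0

[0] "0100100"  (len 7)
[1] "100100"  (len 6)
[2] "001000"  (len 6)
[3] "01000"  (len 5)
[4] "1000"  (len 4)
[5] "0000"  (len 4)
[6] "000"  (len 3)
[7] "00"  (len 2)
[8] "0"  (len 1)
[9] (halted — word empty)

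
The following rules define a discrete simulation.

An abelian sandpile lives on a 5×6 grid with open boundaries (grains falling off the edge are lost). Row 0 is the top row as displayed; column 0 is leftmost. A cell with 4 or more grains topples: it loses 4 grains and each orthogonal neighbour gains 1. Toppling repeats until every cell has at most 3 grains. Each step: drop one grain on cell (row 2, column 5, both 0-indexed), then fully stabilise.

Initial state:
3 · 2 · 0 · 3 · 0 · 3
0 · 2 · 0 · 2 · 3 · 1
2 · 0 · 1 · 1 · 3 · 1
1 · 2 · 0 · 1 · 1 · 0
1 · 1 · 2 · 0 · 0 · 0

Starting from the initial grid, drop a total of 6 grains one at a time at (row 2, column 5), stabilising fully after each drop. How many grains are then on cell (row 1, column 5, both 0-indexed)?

1

[0] 3 · 2 · 0 · 3 · 0 · 3
0 · 2 · 0 · 2 · 3 · 1
2 · 0 · 1 · 1 · 3 · 1
1 · 2 · 0 · 1 · 1 · 0
1 · 1 · 2 · 0 · 0 · 0
[1] 3 · 2 · 0 · 3 · 0 · 3
0 · 2 · 0 · 2 · 3 · 1
2 · 0 · 1 · 1 · 3 · 2
1 · 2 · 0 · 1 · 1 · 0
1 · 1 · 2 · 0 · 0 · 0
[2] 3 · 2 · 0 · 3 · 0 · 3
0 · 2 · 0 · 2 · 3 · 1
2 · 0 · 1 · 1 · 3 · 3
1 · 2 · 0 · 1 · 1 · 0
1 · 1 · 2 · 0 · 0 · 0
[3] 3 · 2 · 0 · 3 · 1 · 3
0 · 2 · 0 · 3 · 0 · 3
2 · 0 · 1 · 2 · 1 · 1
1 · 2 · 0 · 1 · 2 · 1
1 · 1 · 2 · 0 · 0 · 0
[4] 3 · 2 · 0 · 3 · 1 · 3
0 · 2 · 0 · 3 · 0 · 3
2 · 0 · 1 · 2 · 1 · 2
1 · 2 · 0 · 1 · 2 · 1
1 · 1 · 2 · 0 · 0 · 0
[5] 3 · 2 · 0 · 3 · 1 · 3
0 · 2 · 0 · 3 · 0 · 3
2 · 0 · 1 · 2 · 1 · 3
1 · 2 · 0 · 1 · 2 · 1
1 · 1 · 2 · 0 · 0 · 0
[6] 3 · 2 · 0 · 3 · 2 · 0
0 · 2 · 0 · 3 · 1 · 1
2 · 0 · 1 · 2 · 2 · 1
1 · 2 · 0 · 1 · 2 · 2
1 · 1 · 2 · 0 · 0 · 0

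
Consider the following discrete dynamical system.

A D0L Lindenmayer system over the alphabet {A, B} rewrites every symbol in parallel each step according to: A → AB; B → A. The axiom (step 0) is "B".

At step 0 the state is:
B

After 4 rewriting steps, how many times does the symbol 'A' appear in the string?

3

step 0: B
step 1: A
step 2: AB
step 3: ABA
step 4: ABAAB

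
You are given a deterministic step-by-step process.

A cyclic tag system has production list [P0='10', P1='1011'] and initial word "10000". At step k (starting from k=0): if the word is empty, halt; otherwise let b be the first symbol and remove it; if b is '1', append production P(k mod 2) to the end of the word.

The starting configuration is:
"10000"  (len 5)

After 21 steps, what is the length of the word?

24

[0] "10000"  (len 5)
[1] "000010"  (len 6)
[2] "00010"  (len 5)
[3] "0010"  (len 4)
[4] "010"  (len 3)
[5] "10"  (len 2)
[6] "01011"  (len 5)
[7] "1011"  (len 4)
[8] "0111011"  (len 7)
[9] "111011"  (len 6)
[10] "110111011"  (len 9)
[11] "1011101110"  (len 10)
[12] "0111011101011"  (len 13)
[13] "111011101011"  (len 12)
[14] "110111010111011"  (len 15)
[15] "1011101011101110"  (len 16)
[16] "0111010111011101011"  (len 19)
[17] "111010111011101011"  (len 18)
[18] "110101110111010111011"  (len 21)
[19] "1010111011101011101110"  (len 22)
[20] "0101110111010111011101011"  (len 25)
[21] "101110111010111011101011"  (len 24)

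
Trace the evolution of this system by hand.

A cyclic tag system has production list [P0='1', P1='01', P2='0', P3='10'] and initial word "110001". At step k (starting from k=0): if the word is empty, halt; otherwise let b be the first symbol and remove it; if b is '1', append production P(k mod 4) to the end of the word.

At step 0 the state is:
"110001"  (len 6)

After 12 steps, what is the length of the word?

2

t=0: "110001"  (len 6)
t=1: "100011"  (len 6)
t=2: "0001101"  (len 7)
t=3: "001101"  (len 6)
t=4: "01101"  (len 5)
t=5: "1101"  (len 4)
t=6: "10101"  (len 5)
t=7: "01010"  (len 5)
t=8: "1010"  (len 4)
t=9: "0101"  (len 4)
t=10: "101"  (len 3)
t=11: "010"  (len 3)
t=12: "10"  (len 2)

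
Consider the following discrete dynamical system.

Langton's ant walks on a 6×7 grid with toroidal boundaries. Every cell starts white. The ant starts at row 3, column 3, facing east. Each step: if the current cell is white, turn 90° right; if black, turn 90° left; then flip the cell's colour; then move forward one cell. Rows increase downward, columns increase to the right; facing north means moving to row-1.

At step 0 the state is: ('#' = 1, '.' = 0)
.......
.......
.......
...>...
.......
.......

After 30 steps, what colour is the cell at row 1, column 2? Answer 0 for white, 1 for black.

1

t=0: .......
.......
.......
...>...
.......
.......
t=1: .......
.......
.......
...#...
...v...
.......
t=2: .......
.......
.......
...#...
..<#...
.......
t=3: .......
.......
.......
..^#...
..##...
.......
t=4: .......
.......
.......
..#>...
..##...
.......
t=5: .......
.......
...^...
..#....
..##...
.......
t=6: .......
.......
...#>..
..#....
..##...
.......
t=7: .......
.......
...##..
..#.v..
..##...
.......
t=8: .......
.......
...##..
..#<#..
..##...
.......
t=9: .......
.......
...^#..
..###..
..##...
.......
t=10: .......
.......
..<.#..
..###..
..##...
.......
t=11: .......
..^....
..#.#..
..###..
..##...
.......
t=12: .......
..#>...
..#.#..
..###..
..##...
.......
t=13: .......
..##...
..#v#..
..###..
..##...
.......
t=14: .......
..##...
..<##..
..###..
..##...
.......
t=15: .......
..##...
...##..
..v##..
..##...
.......
t=16: .......
..##...
...##..
...>#..
..##...
.......
t=17: .......
..##...
...^#..
....#..
..##...
.......
t=18: .......
..##...
..<.#..
....#..
..##...
.......
t=19: .......
..^#...
..#.#..
....#..
..##...
.......
t=20: .......
.<.#...
..#.#..
....#..
..##...
.......
t=21: .^.....
.#.#...
..#.#..
....#..
..##...
.......
t=22: .#>....
.#.#...
..#.#..
....#..
..##...
.......
t=23: .##....
.#v#...
..#.#..
....#..
..##...
.......
t=24: .##....
.<##...
..#.#..
....#..
..##...
.......
t=25: .##....
..##...
.v#.#..
....#..
..##...
.......
t=26: .##....
..##...
<##.#..
....#..
..##...
.......
t=27: .##....
^.##...
###.#..
....#..
..##...
.......
t=28: .##....
#>##...
###.#..
....#..
..##...
.......
t=29: .##....
####...
#v#.#..
....#..
..##...
.......
t=30: .##....
####...
#.>.#..
....#..
..##...
.......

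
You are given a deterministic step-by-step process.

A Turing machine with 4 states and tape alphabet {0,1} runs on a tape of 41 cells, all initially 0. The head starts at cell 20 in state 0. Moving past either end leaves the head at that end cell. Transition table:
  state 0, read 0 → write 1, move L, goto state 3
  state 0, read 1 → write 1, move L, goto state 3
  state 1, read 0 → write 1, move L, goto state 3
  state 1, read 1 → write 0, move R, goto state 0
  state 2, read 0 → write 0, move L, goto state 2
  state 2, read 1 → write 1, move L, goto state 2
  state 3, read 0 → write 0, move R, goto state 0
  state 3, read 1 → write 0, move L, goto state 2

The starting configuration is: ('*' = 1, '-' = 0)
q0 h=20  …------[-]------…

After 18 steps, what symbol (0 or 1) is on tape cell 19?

0

[0] q0 h=20  …------[-]------…
[1] q3 h=19  …------[-]*-----…
[2] q0 h=20  …------[*]------…
[3] q3 h=19  …------[-]*-----…
[4] q0 h=20  …------[*]------…
[5] q3 h=19  …------[-]*-----…
[6] q0 h=20  …------[*]------…
[7] q3 h=19  …------[-]*-----…
[8] q0 h=20  …------[*]------…
[9] q3 h=19  …------[-]*-----…
[10] q0 h=20  …------[*]------…
[11] q3 h=19  …------[-]*-----…
[12] q0 h=20  …------[*]------…
[13] q3 h=19  …------[-]*-----…
[14] q0 h=20  …------[*]------…
[15] q3 h=19  …------[-]*-----…
[16] q0 h=20  …------[*]------…
[17] q3 h=19  …------[-]*-----…
[18] q0 h=20  …------[*]------…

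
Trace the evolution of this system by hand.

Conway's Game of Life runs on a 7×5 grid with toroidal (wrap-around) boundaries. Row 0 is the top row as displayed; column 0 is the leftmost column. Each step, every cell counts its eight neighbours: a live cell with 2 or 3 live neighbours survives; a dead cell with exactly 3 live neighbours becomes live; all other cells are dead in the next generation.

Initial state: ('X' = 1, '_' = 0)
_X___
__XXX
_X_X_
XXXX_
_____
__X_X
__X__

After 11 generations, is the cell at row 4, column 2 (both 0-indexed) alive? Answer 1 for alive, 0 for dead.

1

0) _X___
__XXX
_X_X_
XXXX_
_____
__X_X
__X__
1) _X___
XX_XX
_____
XX_XX
X___X
___X_
_XXX_
2) _____
XXX_X
_____
_X_X_
_XX__
XX_X_
_X_X_
3) ___XX
XX___
___XX
_X___
___XX
X__XX
XX__X
4) __XX_
X_X__
_XX_X
X_X__
__XX_
_XX__
_XX__
5) ___X_
X___X
__X_X
X___X
___X_
_____
_____
6) ____X
X___X
_X___
X___X
____X
_____
_____
7) X___X
X___X
_X___
X___X
X___X
_____
_____
8) X___X
_X__X
_X___
_X__X
X___X
_____
_____
9) X___X
_X__X
_XX__
_X__X
X___X
_____
_____
10) X___X
_XXXX
_XXX_
_XXXX
X___X
_____
_____
11) XXX_X
_____
_____
_____
XXX_X
_____
_____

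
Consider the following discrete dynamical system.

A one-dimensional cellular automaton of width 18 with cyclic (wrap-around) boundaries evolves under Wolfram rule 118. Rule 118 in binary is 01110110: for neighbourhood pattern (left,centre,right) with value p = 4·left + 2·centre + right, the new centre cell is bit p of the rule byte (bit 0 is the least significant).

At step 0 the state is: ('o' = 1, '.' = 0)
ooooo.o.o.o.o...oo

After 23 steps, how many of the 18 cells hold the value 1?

11

step 0: ooooo.o.o.o.o...oo
step 1: ....oooooooooo.o..
step 2: ...o.........oooo.
step 3: ..ooo.......o...oo
step 4: oo..oo.....ooo.o.o
step 5: .ooo.oo...o..oooo.
step 6: o..oo.oo.oooo...oo
step 7: ooo.oo.oo...oo.o..
step 8: ..oo.oo.oo.o.ooooo
step 9: oo.oo.oo.oooo....o
step 10: .oo.oo.oo...oo..o.
step 11: o.oo.oo.oo.o.ooooo
step 12: oo.oo.oo.oooo.....
step 13: .oo.oo.oo...oo...o
step 14: o.oo.oo.oo.o.oo.oo
step 15: oo.oo.oo.oooo.oo..
step 16: .oo.oo.oo...oo.ooo
step 17: o.oo.oo.oo.o.oo..o
step 18: oo.oo.oo.oooo.ooo.
step 19: .oo.oo.oo...oo..oo
step 20: o.oo.oo.oo.o.ooo.o
step 21: oo.oo.oo.oooo..oo.
step 22: .oo.oo.oo...ooo.oo
step 23: o.oo.oo.oo.o..oo.o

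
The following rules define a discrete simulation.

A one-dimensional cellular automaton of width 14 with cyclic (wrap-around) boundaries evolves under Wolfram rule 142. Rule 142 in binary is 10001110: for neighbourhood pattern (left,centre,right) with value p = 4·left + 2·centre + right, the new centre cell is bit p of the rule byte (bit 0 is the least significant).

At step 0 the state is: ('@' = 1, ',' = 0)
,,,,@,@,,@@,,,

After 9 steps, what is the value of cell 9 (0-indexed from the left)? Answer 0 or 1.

1

gen 0: ,,,,@,@,,@@,,,
gen 1: ,,,@@,@,@@,,,,
gen 2: ,,@@,,@,@,,,,,
gen 3: ,@@,,@@,@,,,,,
gen 4: @@,,@@,,@,,,,,
gen 5: @,,@@,,@@,,,,@
gen 6: ,,@@,,@@,,,,@@
gen 7: ,@@,,@@,,,,@@,
gen 8: @@,,@@,,,,@@,,
gen 9: @,,@@,,,,@@,,@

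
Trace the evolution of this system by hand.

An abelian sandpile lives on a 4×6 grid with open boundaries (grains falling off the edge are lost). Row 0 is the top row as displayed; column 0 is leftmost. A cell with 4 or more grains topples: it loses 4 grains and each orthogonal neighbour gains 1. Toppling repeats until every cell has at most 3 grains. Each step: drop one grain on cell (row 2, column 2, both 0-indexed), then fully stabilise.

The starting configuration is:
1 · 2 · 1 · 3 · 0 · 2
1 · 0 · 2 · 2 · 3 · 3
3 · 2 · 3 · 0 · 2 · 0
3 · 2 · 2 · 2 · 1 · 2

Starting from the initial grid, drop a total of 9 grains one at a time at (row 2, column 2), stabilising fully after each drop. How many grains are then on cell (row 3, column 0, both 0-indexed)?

0) 1 · 2 · 1 · 3 · 0 · 2
1 · 0 · 2 · 2 · 3 · 3
3 · 2 · 3 · 0 · 2 · 0
3 · 2 · 2 · 2 · 1 · 2
1) 1 · 2 · 1 · 3 · 0 · 2
1 · 0 · 3 · 2 · 3 · 3
3 · 3 · 0 · 1 · 2 · 0
3 · 2 · 3 · 2 · 1 · 2
2) 1 · 2 · 1 · 3 · 0 · 2
1 · 0 · 3 · 2 · 3 · 3
3 · 3 · 1 · 1 · 2 · 0
3 · 2 · 3 · 2 · 1 · 2
3) 1 · 2 · 1 · 3 · 0 · 2
1 · 0 · 3 · 2 · 3 · 3
3 · 3 · 2 · 1 · 2 · 0
3 · 2 · 3 · 2 · 1 · 2
4) 1 · 2 · 1 · 3 · 0 · 2
1 · 0 · 3 · 2 · 3 · 3
3 · 3 · 3 · 1 · 2 · 0
3 · 2 · 3 · 2 · 1 · 2
5) 1 · 2 · 2 · 3 · 0 · 2
2 · 2 · 0 · 3 · 3 · 3
1 · 2 · 3 · 2 · 2 · 0
1 · 1 · 1 · 3 · 1 · 2
6) 1 · 2 · 2 · 3 · 0 · 2
2 · 2 · 1 · 3 · 3 · 3
1 · 3 · 0 · 3 · 2 · 0
1 · 1 · 2 · 3 · 1 · 2
7) 1 · 2 · 2 · 3 · 0 · 2
2 · 2 · 1 · 3 · 3 · 3
1 · 3 · 1 · 3 · 2 · 0
1 · 1 · 2 · 3 · 1 · 2
8) 1 · 2 · 2 · 3 · 0 · 2
2 · 2 · 1 · 3 · 3 · 3
1 · 3 · 2 · 3 · 2 · 0
1 · 1 · 2 · 3 · 1 · 2
9) 1 · 2 · 2 · 3 · 0 · 2
2 · 2 · 1 · 3 · 3 · 3
1 · 3 · 3 · 3 · 2 · 0
1 · 1 · 2 · 3 · 1 · 2

1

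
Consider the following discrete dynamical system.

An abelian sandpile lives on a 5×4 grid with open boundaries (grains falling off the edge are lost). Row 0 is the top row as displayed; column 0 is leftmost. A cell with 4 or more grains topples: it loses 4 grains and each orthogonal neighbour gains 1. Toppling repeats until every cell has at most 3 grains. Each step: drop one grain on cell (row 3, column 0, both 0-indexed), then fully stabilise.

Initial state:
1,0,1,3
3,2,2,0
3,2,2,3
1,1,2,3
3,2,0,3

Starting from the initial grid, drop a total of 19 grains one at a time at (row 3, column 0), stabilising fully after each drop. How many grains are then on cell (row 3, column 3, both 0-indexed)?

2

step 0: 1,0,1,3
3,2,2,0
3,2,2,3
1,1,2,3
3,2,0,3
step 1: 1,0,1,3
3,2,2,0
3,2,2,3
2,1,2,3
3,2,0,3
step 2: 1,0,1,3
3,2,2,0
3,2,2,3
3,1,2,3
3,2,0,3
step 3: 2,0,1,3
0,3,2,0
1,3,2,3
2,2,2,3
0,3,0,3
step 4: 2,0,1,3
0,3,2,0
1,3,2,3
3,2,2,3
0,3,0,3
step 5: 2,0,1,3
0,3,2,0
2,3,2,3
0,3,2,3
1,3,0,3
step 6: 2,0,1,3
0,3,2,0
2,3,2,3
1,3,2,3
1,3,0,3
step 7: 2,0,1,3
0,3,2,0
2,3,2,3
2,3,2,3
1,3,0,3
step 8: 2,0,1,3
0,3,2,0
2,3,2,3
3,3,2,3
1,3,0,3
step 9: 2,1,1,3
2,0,3,0
0,2,3,3
2,2,3,3
3,0,1,3
step 10: 2,1,1,3
2,0,3,0
0,2,3,3
3,2,3,3
3,0,1,3
step 11: 2,1,1,3
2,0,3,0
1,2,3,3
1,3,3,3
0,1,1,3
step 12: 2,1,1,3
2,0,3,0
1,2,3,3
2,3,3,3
0,1,1,3
step 13: 2,1,1,3
2,0,3,0
1,2,3,3
3,3,3,3
0,1,1,3
step 14: 2,1,2,3
2,2,0,2
3,0,3,1
1,2,2,2
1,2,3,0
step 15: 2,1,2,3
2,2,0,2
3,0,3,1
2,2,2,2
1,2,3,0
step 16: 2,1,2,3
2,2,0,2
3,0,3,1
3,2,2,2
1,2,3,0
step 17: 2,1,2,3
3,2,0,2
0,1,3,1
1,3,2,2
2,2,3,0
step 18: 2,1,2,3
3,2,0,2
0,1,3,1
2,3,2,2
2,2,3,0
step 19: 2,1,2,3
3,2,0,2
0,1,3,1
3,3,2,2
2,2,3,0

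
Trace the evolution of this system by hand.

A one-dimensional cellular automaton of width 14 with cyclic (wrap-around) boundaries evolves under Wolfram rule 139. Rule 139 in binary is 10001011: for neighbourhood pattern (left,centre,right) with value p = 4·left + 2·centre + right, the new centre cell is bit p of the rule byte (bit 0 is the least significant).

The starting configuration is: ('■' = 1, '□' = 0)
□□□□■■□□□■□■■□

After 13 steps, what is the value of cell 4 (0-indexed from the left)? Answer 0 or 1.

1

gen 0: □□□□■■□□□■□■■□
gen 1: ■■■■■□□■■□□■□□
gen 2: ■■■■□□■■□□■□□■
gen 3: ■■■□□■■□□■□□■■
gen 4: ■■□□■■□□■□□■■■
gen 5: ■□□■■□□■□□■■■■
gen 6: □□■■□□■□□■■■■■
gen 7: □■■□□■□□■■■■■□
gen 8: ■■□□■□□■■■■■□□
gen 9: ■□□■□□■■■■■□□■
gen 10: □□■□□■■■■■□□■■
gen 11: □■□□■■■■■□□■■□
gen 12: ■□□■■■■■□□■■□□
gen 13: □□■■■■■□□■■□□■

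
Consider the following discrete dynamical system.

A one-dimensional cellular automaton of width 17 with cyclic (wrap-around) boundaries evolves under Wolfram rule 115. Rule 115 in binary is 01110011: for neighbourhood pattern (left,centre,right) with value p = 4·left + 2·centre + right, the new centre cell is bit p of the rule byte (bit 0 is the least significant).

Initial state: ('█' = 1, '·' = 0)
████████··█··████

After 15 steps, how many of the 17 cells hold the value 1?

5

k=0  ████████··█··████
k=1  ·······███·██····
k=2  ███████··██·█████
k=3  ······███·██·····
k=4  ██████··██·██████
k=5  ·····███·██······
k=6  █████··██·███████
k=7  ····███·██·······
k=8  ████··██·████████
k=9  ···███·██········
k=10  ███··██·█████████
k=11  ··███·██·········
k=12  ██··██·██████████
k=13  ·███·██··········
k=14  █··██·███████████
k=15  ███·██···········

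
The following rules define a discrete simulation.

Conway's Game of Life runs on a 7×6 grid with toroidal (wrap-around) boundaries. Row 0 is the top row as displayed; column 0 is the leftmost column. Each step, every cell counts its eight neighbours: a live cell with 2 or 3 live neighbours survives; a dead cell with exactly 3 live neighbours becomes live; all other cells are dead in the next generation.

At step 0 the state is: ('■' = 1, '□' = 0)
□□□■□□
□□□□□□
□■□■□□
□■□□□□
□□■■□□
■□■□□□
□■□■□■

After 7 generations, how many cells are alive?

1

step 0: □□□■□□
□□□□□□
□■□■□□
□■□□□□
□□■■□□
■□■□□□
□■□■□■
step 1: □□■□■□
□□■□□□
□□■□□□
□■□■□□
□□■■□□
■□□□■□
■■□■■□
step 2: □□■□■■
□■■□□□
□■■■□□
□■□■□□
□■■■■□
■□□□■□
■■■□■□
step 3: □□□□■■
■□□□■□
■□□■□□
■□□□□□
■■□□■■
■□□□■□
■□■□■□
step 4: ■■□□■□
■□□■■□
■■□□□□
□□□□■□
□■□□■□
□□□□■□
■■□□■□
step 5: □□■□■□
□□■■■□
■■□■■□
■■□□□■
□□□■■■
■■□■■□
■■□■■□
step 6: □□□□□□
□□□□□□
□□□□□□
□■□□□□
□□□■□□
□■□□□□
■□□□□□
step 7: □□□□□□
□□□□□□
□□□□□□
□□□□□□
□□■□□□
□□□□□□
□□□□□□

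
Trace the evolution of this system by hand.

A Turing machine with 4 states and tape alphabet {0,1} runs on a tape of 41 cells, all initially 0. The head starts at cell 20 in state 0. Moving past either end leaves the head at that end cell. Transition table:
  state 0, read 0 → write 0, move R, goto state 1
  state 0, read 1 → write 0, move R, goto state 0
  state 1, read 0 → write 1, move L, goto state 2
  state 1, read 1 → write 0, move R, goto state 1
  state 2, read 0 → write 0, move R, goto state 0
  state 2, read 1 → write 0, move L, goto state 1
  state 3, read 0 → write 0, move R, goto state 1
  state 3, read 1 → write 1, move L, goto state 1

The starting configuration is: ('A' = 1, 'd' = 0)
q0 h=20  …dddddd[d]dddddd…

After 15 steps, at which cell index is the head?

gen 0: q0 h=20  …dddddd[d]dddddd…
gen 1: q1 h=21  …dddddd[d]dddddd…
gen 2: q2 h=20  …dddddd[d]Addddd…
gen 3: q0 h=21  …dddddd[A]dddddd…
gen 4: q0 h=22  …dddddd[d]dddddd…
gen 5: q1 h=23  …dddddd[d]dddddd…
gen 6: q2 h=22  …dddddd[d]Addddd…
gen 7: q0 h=23  …dddddd[A]dddddd…
gen 8: q0 h=24  …dddddd[d]dddddd…
gen 9: q1 h=25  …dddddd[d]dddddd…
gen 10: q2 h=24  …dddddd[d]Addddd…
gen 11: q0 h=25  …dddddd[A]dddddd…
gen 12: q0 h=26  …dddddd[d]dddddd…
gen 13: q1 h=27  …dddddd[d]dddddd…
gen 14: q2 h=26  …dddddd[d]Addddd…
gen 15: q0 h=27  …dddddd[A]dddddd…

27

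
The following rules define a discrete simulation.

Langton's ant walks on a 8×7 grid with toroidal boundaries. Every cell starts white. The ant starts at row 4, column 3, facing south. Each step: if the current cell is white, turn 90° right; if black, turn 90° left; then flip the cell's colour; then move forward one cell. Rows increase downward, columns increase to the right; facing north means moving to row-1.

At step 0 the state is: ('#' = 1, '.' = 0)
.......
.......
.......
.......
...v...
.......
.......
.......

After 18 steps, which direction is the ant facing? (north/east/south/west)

[0] .......
.......
.......
.......
...v...
.......
.......
.......
[1] .......
.......
.......
.......
..<#...
.......
.......
.......
[2] .......
.......
.......
..^....
..##...
.......
.......
.......
[3] .......
.......
.......
..#>...
..##...
.......
.......
.......
[4] .......
.......
.......
..##...
..#v...
.......
.......
.......
[5] .......
.......
.......
..##...
..#.>..
.......
.......
.......
[6] .......
.......
.......
..##...
..#.#..
....v..
.......
.......
[7] .......
.......
.......
..##...
..#.#..
...<#..
.......
.......
[8] .......
.......
.......
..##...
..#^#..
...##..
.......
.......
[9] .......
.......
.......
..##...
..##>..
...##..
.......
.......
[10] .......
.......
.......
..##^..
..##...
...##..
.......
.......
[11] .......
.......
.......
..###>.
..##...
...##..
.......
.......
[12] .......
.......
.......
..####.
..##.v.
...##..
.......
.......
[13] .......
.......
.......
..####.
..##<#.
...##..
.......
.......
[14] .......
.......
.......
..##^#.
..####.
...##..
.......
.......
[15] .......
.......
.......
..#<.#.
..####.
...##..
.......
.......
[16] .......
.......
.......
..#..#.
..#v##.
...##..
.......
.......
[17] .......
.......
.......
..#..#.
..#.>#.
...##..
.......
.......
[18] .......
.......
.......
..#.^#.
..#..#.
...##..
.......
.......

north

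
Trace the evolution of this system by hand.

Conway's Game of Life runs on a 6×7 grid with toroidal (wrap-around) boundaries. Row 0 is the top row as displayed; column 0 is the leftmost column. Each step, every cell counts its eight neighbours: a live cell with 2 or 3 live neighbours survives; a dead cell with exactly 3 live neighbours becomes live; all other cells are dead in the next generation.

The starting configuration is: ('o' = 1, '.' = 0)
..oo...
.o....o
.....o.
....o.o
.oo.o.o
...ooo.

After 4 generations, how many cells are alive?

13

gen 0: ..oo...
.o....o
.....o.
....o.o
.oo.o.o
...ooo.
gen 1: ..oo.o.
..o....
o....oo
o..oo.o
o.o...o
.o...o.
gen 2: .oooo..
.ooooo.
oo.ooo.
...oo..
..ooo..
oo.ooo.
gen 3: ......o
......o
oo....o
.o.....
.o.....
o....o.
gen 4: o....oo
.....oo
.o....o
.oo....
oo.....
o.....o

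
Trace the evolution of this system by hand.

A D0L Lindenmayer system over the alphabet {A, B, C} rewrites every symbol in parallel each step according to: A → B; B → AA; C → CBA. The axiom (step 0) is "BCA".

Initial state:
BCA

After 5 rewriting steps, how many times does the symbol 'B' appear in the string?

k=0  BCA
k=1  AACBAB
k=2  BBCBAAABAA
k=3  AAAACBAAABBBAABB
k=4  BBBBCBAAABBBAAAAAABBAAAA
k=5  AAAAAAAACBAAABBBAAAAAABBBBBBAAAABBBB

14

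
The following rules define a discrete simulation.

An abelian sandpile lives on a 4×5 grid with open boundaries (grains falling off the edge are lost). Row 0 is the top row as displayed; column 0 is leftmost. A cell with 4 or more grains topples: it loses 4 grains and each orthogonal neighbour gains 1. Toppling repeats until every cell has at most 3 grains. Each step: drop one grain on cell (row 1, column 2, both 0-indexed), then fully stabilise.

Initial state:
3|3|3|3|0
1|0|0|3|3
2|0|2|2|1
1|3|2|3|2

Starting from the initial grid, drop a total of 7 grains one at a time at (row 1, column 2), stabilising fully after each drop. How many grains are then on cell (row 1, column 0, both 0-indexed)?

gen 0: 3|3|3|3|0
1|0|0|3|3
2|0|2|2|1
1|3|2|3|2
gen 1: 3|3|3|3|0
1|0|1|3|3
2|0|2|2|1
1|3|2|3|2
gen 2: 3|3|3|3|0
1|0|2|3|3
2|0|2|2|1
1|3|2|3|2
gen 3: 3|3|3|3|0
1|0|3|3|3
2|0|2|2|1
1|3|2|3|2
gen 4: 0|1|2|1|2
2|2|2|2|0
2|0|3|3|2
1|3|2|3|2
gen 5: 0|1|2|1|2
2|2|3|2|0
2|0|3|3|2
1|3|2|3|2
gen 6: 0|1|3|2|2
2|3|2|0|1
2|2|2|2|3
2|0|1|1|3
gen 7: 0|1|3|2|2
2|3|3|0|1
2|2|2|2|3
2|0|1|1|3

2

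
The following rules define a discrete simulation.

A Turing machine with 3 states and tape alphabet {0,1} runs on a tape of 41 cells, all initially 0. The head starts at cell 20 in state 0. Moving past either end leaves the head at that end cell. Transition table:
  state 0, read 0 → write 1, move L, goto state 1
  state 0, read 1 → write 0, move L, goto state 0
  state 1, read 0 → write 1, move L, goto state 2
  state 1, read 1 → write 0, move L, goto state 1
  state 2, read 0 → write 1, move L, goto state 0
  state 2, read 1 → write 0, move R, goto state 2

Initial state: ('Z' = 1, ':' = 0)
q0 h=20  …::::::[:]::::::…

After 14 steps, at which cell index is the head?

0) q0 h=20  …::::::[:]::::::…
1) q1 h=19  …::::::[:]Z:::::…
2) q2 h=18  …::::::[:]ZZ::::…
3) q0 h=17  …::::::[:]ZZZ:::…
4) q1 h=16  …::::::[:]ZZZZ::…
5) q2 h=15  …::::::[:]ZZZZZ:…
6) q0 h=14  …::::::[:]ZZZZZZ…
7) q1 h=13  …::::::[:]ZZZZZZ…
8) q2 h=12  …::::::[:]ZZZZZZ…
9) q0 h=11  …::::::[:]ZZZZZZ…
10) q1 h=10  …::::::[:]ZZZZZZ…
11) q2 h= 9  …::::::[:]ZZZZZZ…
12) q0 h= 8  …::::::[:]ZZZZZZ…
13) q1 h= 7  …::::::[:]ZZZZZZ…
14) q2 h= 6  |::::::[:]ZZZZZZ…

6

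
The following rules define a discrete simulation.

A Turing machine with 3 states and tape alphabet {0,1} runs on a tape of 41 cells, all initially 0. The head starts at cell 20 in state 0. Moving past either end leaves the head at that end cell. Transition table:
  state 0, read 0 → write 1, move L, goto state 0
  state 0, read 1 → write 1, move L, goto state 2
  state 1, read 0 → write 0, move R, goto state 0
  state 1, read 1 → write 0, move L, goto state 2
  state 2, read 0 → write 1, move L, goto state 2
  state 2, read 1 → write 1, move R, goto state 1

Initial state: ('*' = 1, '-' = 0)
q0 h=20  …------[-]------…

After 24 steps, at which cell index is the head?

0

step 0: q0 h=20  …------[-]------…
step 1: q0 h=19  …------[-]*-----…
step 2: q0 h=18  …------[-]**----…
step 3: q0 h=17  …------[-]***---…
step 4: q0 h=16  …------[-]****--…
step 5: q0 h=15  …------[-]*****-…
step 6: q0 h=14  …------[-]******…
step 7: q0 h=13  …------[-]******…
step 8: q0 h=12  …------[-]******…
step 9: q0 h=11  …------[-]******…
step 10: q0 h=10  …------[-]******…
step 11: q0 h= 9  …------[-]******…
step 12: q0 h= 8  …------[-]******…
step 13: q0 h= 7  …------[-]******…
step 14: q0 h= 6  |------[-]******…
step 15: q0 h= 5  |-----[-]******…
step 16: q0 h= 4  |----[-]******…
step 17: q0 h= 3  |---[-]******…
step 18: q0 h= 2  |--[-]******…
step 19: q0 h= 1  |-[-]******…
step 20: q0 h= 0  |[-]******…
step 21: q0 h= 0  |[*]******…
step 22: q2 h= 0  |[*]******…
step 23: q1 h= 1  |*[*]******…
step 24: q2 h= 0  |[*]-*****…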